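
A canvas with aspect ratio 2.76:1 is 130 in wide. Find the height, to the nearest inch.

At 2.76:1, 130 / 2.760 ≈ 47.10.

47 in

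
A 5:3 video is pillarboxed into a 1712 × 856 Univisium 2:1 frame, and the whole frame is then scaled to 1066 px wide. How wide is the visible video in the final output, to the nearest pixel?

At 1712×856 the video is height-limited, so width = 856 × 5/3 ≈ 1426.67 px.
The frame scales by 1066/1712 = 0.6227; 1426.67 × 0.6227 ≈ 888.33 px.

888 px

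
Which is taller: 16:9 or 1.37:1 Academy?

16:9 = 1.778 and 1.37; 1.778 > 1.37. The smaller width-to-height ratio is the taller frame.

1.37:1 Academy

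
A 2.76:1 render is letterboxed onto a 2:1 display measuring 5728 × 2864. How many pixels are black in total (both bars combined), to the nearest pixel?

2.76:1 is wider than 2:1, so it spans the full width.
Content height = 5728 / 2.760 ≈ 2075.3623 px.
2864 − 2075.3623 = 788.6377 px of bars.
Bar area = 788.6377 × 5728 ≈ 4517317 px.

4517317 pixels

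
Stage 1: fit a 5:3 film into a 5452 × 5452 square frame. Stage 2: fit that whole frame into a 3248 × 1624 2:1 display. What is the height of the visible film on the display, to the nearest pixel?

First fit — 5:3 into 5452×5452 spans the width: 5452.00 × 3271.20.
Second fit — the square canvas into 3248×1624 spans the height: 1624.00 × 1624.00 (×0.2979 from 5452×5452).
Applying the same ×0.2979: 3271.20 → 974.40.

974 px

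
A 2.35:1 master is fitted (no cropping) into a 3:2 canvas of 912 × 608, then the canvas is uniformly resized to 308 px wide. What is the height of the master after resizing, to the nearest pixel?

At 912×608 the master is width-limited, so height = 912 / 2.350 ≈ 388.09 px.
Scaling 912 → 308 is ×0.3377, so the height becomes 388.09 × 0.3377 ≈ 131.06 px.

131 px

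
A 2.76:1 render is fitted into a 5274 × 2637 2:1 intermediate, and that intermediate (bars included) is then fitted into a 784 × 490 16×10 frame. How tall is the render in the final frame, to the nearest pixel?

284 px

Inside the 5274×2637 canvas the render is width-limited at 5274.00 × 1910.87.
2:1 in 784×490: fills the width, so the intermediate becomes 784.00 × 392.00 — a scale of ×0.1487.
The render scales with it: height 1910.87 × 0.1487 ≈ 284.06.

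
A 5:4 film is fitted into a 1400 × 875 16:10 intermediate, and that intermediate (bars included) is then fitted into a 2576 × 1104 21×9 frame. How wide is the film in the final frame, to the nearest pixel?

Inside the 1400×875 canvas the film is height-limited at 1093.75 × 875.00.
Second fit — the 16:10 canvas into 2576×1104 spans the height: 1766.40 × 1104.00 (×1.2617 from 1400×875).
So the film's width is 1093.75 × 1.2617 ≈ 1380.00.

1380 px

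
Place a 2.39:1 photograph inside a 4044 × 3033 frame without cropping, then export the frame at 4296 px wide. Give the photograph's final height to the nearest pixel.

1797 px

Fitted into 4044×3033, the photograph spans the width; its height is 4044 / 2.390 ≈ 1692.05 px.
The frame scales by 4296/4044 = 1.0623; 1692.05 × 1.0623 ≈ 1797.49 px.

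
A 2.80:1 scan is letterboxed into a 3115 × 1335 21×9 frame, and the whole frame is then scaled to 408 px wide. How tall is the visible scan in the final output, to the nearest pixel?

146 px

In the 3115×1335 frame the scan fills the width: height = 3115 / 2.800 ≈ 1112.50 px.
Scaling 3115 → 408 is ×0.1310, so the height becomes 1112.50 × 0.1310 ≈ 145.71 px.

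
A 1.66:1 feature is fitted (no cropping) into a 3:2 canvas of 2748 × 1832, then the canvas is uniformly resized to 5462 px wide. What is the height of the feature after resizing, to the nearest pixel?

3290 px

In the 2748×1832 frame the feature fills the width: height = 2748 / 1.660 ≈ 1655.42 px.
The frame scales by 5462/2748 = 1.9876; 1655.42 × 1.9876 ≈ 3290.36 px.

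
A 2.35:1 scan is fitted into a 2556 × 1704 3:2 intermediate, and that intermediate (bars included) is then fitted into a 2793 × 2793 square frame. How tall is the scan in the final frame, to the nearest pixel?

1189 px

Inside the 2556×1704 canvas the scan is width-limited at 2556.00 × 1087.66.
The 3:2 canvas is width-limited in 2793×2793, giving 2793.00 × 1862.00; scale factor 1.0927.
The scan scales with it: height 1087.66 × 1.0927 ≈ 1188.51.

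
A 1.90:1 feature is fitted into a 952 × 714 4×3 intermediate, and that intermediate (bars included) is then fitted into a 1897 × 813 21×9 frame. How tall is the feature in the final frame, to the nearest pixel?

1.90:1 in 952×714: fills the width, so the feature is 952.00 × 501.05.
4×3 in 1897×813: fills the height, so the intermediate becomes 1084.00 × 813.00 — a scale of ×1.1387.
So the feature's height is 501.05 × 1.1387 ≈ 570.53.

571 px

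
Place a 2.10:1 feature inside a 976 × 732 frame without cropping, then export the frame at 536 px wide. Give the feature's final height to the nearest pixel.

In the 976×732 frame the feature fills the width: height = 976 / 2.100 ≈ 464.76 px.
Scaling 976 → 536 is ×0.5492, so the height becomes 464.76 × 0.5492 ≈ 255.24 px.

255 px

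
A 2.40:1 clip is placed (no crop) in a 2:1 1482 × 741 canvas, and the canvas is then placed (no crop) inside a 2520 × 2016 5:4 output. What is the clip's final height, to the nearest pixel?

1050 px

First fit — 2.40:1 into 1482×741 spans the width: 1482.00 × 617.50.
Second fit — the 2:1 canvas into 2520×2016 spans the width: 2520.00 × 1260.00 (×1.7004 from 1482×741).
Applying the same ×1.7004: 617.50 → 1050.00.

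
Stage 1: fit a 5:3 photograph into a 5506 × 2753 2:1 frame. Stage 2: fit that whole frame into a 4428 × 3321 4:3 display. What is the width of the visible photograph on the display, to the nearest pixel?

3690 px

5:3 in 5506×2753: fills the height, so the photograph is 4588.33 × 2753.00.
Second fit — the 2:1 canvas into 4428×3321 spans the width: 4428.00 × 2214.00 (×0.8042 from 5506×2753).
Applying the same ×0.8042: 4588.33 → 3690.00.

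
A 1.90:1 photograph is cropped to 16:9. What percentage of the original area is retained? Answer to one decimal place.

Going from 1.90:1 to 16:9 means cutting width while keeping height.
(1.778)/(1.900) ≈ 0.936 of the area survives.

93.6%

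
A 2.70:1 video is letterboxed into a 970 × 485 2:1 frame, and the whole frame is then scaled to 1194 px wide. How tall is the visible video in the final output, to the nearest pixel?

442 px

In the 970×485 frame the video fills the width: height = 970 / 2.700 ≈ 359.26 px.
Scaling 970 → 1194 is ×1.2309, so the height becomes 359.26 × 1.2309 ≈ 442.22 px.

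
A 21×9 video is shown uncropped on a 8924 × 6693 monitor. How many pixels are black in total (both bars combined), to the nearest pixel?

25597857 pixels

21×9 (2.333) > 4:3 (1.333), so the video fills the width.
Content height = 8924 × 9/21 ≈ 3824.5714 px.
6693 − 3824.5714 = 2868.4286 px of bars.
Bar area = 2868.4286 × 8924 ≈ 25597857 px.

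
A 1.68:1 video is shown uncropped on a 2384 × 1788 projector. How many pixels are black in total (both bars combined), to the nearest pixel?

879582 pixels

1.68:1 (1.680) > 4:3 (1.333), so the video fills the width.
That makes the image 1419.0476 px tall (2384 / 1.680).
1788 − 1419.0476 = 368.9524 px of bars.
Bar area = 368.9524 × 2384 ≈ 879582 px.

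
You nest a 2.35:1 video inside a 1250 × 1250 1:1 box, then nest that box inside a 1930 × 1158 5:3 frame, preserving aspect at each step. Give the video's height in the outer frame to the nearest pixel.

2.35:1 in 1250×1250: fills the width, so the video is 1250.00 × 531.91.
1:1 in 1930×1158: fills the height, so the intermediate becomes 1158.00 × 1158.00 — a scale of ×0.9264.
The video scales with it: height 531.91 × 0.9264 ≈ 492.77.

493 px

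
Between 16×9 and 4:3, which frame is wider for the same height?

16×9

16×9 = 1.778 and 4:3 = 1.333; 1.778 > 1.333.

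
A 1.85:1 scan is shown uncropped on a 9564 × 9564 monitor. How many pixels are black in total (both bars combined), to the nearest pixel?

42026801 pixels

1.85:1 is wider than square, so it spans the full width.
The scan is 9564 / 1.850 ≈ 5169.7297 px tall.
9564 − 5169.7297 = 4394.2703 px of bars.
That's 4394.2703 × 9564 ≈ 42026801 black pixels.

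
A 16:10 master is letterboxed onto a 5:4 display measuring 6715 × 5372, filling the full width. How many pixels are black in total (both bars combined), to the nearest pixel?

That makes the image 4196.8750 px tall (6715 × 10/16).
5372 − 4196.8750 = 1175.1250 px of bars.
That's 1175.1250 × 6715 ≈ 7890964 black pixels.

7890964 pixels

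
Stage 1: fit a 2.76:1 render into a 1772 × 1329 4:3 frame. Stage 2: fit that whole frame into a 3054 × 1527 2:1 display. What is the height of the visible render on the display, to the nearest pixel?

738 px

Inside the 1772×1329 canvas the render is width-limited at 1772.00 × 642.03.
The 4:3 canvas is height-limited in 3054×1527, giving 2036.00 × 1527.00; scale factor 1.1490.
Applying the same ×1.1490: 642.03 → 737.68.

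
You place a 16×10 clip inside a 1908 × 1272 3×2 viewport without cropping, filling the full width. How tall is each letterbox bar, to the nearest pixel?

Content height = 1908 × 10/16 ≈ 1192.50 px.
Black = 1272 − 1192.50 = 79.50 px, or 39.75 per bar.

40 px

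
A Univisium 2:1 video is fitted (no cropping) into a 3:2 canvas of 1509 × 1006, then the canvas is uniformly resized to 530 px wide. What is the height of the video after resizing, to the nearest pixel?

At 1509×1006 the video is width-limited, so height = 1509 × 1/2 ≈ 754.50 px.
Resizing to 530 px wide multiplies everything by 0.3512: 754.50 → 265.00 px.

265 px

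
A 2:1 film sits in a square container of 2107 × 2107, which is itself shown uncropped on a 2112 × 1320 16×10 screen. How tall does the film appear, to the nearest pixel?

Inside the 2107×2107 canvas the film is width-limited at 2107.00 × 1053.50.
The square canvas is height-limited in 2112×1320, giving 1320.00 × 1320.00; scale factor 0.6265.
So the film's height is 1053.50 × 0.6265 ≈ 660.00.

660 px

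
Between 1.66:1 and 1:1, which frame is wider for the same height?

1.66:1

1.66 and 1; 1.66 > 1.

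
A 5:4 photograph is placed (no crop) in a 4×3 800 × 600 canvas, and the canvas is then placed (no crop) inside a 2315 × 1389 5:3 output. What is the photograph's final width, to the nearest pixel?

1736 px

First fit — 5:4 into 800×600 spans the height: 750.00 × 600.00.
Second fit — the 4×3 canvas into 2315×1389 spans the height: 1852.00 × 1389.00 (×2.3150 from 800×600).
The photograph scales with it: width 750.00 × 2.3150 ≈ 1736.25.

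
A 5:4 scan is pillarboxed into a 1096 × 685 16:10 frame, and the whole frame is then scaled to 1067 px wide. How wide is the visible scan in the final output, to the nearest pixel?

834 px

At 1096×685 the scan is height-limited, so width = 685 × 5/4 ≈ 856.25 px.
The frame scales by 1067/1096 = 0.9735; 856.25 × 0.9735 ≈ 833.59 px.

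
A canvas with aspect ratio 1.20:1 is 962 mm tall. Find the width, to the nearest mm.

1154 mm

962 × 1.200 = 1154.40.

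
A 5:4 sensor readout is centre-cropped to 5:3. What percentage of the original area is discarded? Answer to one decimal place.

5:3 is wider than 5:4, so the crop keeps the full width and trims the height.
(1.250)/(1.667) ≈ 0.750 of the area survives, leaving 25.00% discarded.

25.0%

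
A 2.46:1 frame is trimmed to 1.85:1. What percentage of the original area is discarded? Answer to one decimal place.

1.85:1 is narrower than 2.46:1, so the crop keeps the full height and trims the width.
(1.850)/(2.460) ≈ 0.752 of the area survives, leaving 24.80% discarded.

24.8%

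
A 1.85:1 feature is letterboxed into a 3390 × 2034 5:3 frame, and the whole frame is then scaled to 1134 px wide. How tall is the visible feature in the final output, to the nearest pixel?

At 3390×2034 the feature is width-limited, so height = 3390 / 1.850 ≈ 1832.43 px.
The frame scales by 1134/3390 = 0.3345; 1832.43 × 0.3345 ≈ 612.97 px.

613 px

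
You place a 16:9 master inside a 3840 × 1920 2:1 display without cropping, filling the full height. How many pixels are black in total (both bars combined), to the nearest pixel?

819200 pixels

Content width = 1920 × 16/9 ≈ 3413.3333 px.
3840 − 3413.3333 = 426.6667 px of bars.
Across the 1920-px span: 426.6667 × 1920 ≈ 819200 px.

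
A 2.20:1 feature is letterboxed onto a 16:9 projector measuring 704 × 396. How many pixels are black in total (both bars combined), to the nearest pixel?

2.20:1 (2.200) > 16:9 (1.778), so the feature fills the width.
Content height = 704 / 2.200 ≈ 320.0000 px.
Black = 396 − 320.0000 = 76.0000 px.
Across the 704-px span: 76.0000 × 704 ≈ 53504 px.

53504 pixels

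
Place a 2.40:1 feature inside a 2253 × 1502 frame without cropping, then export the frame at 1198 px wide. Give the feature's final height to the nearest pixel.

499 px

In the 2253×1502 frame the feature fills the width: height = 2253 / 2.400 ≈ 938.75 px.
Resizing to 1198 px wide multiplies everything by 0.5317: 938.75 → 499.17 px.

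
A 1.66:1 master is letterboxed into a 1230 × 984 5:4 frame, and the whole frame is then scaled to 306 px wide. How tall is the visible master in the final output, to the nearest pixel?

In the 1230×984 frame the master fills the width: height = 1230 / 1.660 ≈ 740.96 px.
The frame scales by 306/1230 = 0.2488; 740.96 × 0.2488 ≈ 184.34 px.

184 px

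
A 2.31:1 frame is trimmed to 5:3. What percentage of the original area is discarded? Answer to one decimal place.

27.8%

The height stays; only width is cut (since 5:3 is narrower than 2.31:1).
(1.667)/(2.310) ≈ 0.722 of the area survives, leaving 27.85% discarded.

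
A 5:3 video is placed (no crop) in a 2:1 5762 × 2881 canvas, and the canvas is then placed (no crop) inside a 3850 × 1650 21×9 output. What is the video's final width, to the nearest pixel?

2750 px

5:3 in 5762×2881: fills the height, so the video is 4801.67 × 2881.00.
The 2:1 canvas is height-limited in 3850×1650, giving 3300.00 × 1650.00; scale factor 0.5727.
The video scales with it: width 4801.67 × 0.5727 ≈ 2750.00.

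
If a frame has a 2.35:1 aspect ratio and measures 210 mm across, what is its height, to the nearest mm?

89 mm

Height = 210 / 2.350 = 89.36.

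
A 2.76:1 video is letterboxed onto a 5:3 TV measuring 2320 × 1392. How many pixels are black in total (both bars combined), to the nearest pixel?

2.76:1 is wider than 5:3, so it spans the full width.
The video is 2320 / 2.760 ≈ 840.5797 px tall.
Black = 1392 − 840.5797 = 551.4203 px.
That's 551.4203 × 2320 ≈ 1279295 black pixels.

1279295 pixels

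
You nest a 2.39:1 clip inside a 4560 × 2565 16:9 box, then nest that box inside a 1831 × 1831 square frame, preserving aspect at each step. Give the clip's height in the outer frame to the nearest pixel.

766 px

First fit — 2.39:1 into 4560×2565 spans the width: 4560.00 × 1907.95.
16:9 in 1831×1831: fills the width, so the intermediate becomes 1831.00 × 1029.94 — a scale of ×0.4015.
The clip scales with it: height 1907.95 × 0.4015 ≈ 766.11.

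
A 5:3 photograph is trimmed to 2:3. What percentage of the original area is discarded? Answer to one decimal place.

60.0%

The height stays; only width is cut (since 2:3 is narrower than 5:3).
Area ratio = (0.667)/(1.667) = 40.00%; the remaining 60.00% is cropped out.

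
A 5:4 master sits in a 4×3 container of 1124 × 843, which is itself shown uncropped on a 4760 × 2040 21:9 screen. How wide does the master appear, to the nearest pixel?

2550 px

First fit — 5:4 into 1124×843 spans the height: 1053.75 × 843.00.
The 4×3 canvas is height-limited in 4760×2040, giving 2720.00 × 2040.00; scale factor 2.4199.
Applying the same ×2.4199: 1053.75 → 2550.00.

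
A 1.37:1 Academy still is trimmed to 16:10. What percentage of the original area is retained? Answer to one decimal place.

85.6%

The width stays; only height is cut (since 16:10 is wider than 1.37:1 Academy).
Area ratio = (1.370)/(1.600) = 85.62% retained.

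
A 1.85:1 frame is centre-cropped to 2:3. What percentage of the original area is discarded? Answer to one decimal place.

64.0%

Going from 1.85:1 to 2:3 means cutting width while keeping height.
Fraction kept = (0.667)/(1.850) ≈ 36.04%, so 63.96% is lost.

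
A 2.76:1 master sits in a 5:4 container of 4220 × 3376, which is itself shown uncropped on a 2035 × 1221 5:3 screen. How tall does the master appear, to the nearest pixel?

First fit — 2.76:1 into 4220×3376 spans the width: 4220.00 × 1528.99.
Second fit — the 5:4 canvas into 2035×1221 spans the height: 1526.25 × 1221.00 (×0.3617 from 4220×3376).
So the master's height is 1528.99 × 0.3617 ≈ 552.99.

553 px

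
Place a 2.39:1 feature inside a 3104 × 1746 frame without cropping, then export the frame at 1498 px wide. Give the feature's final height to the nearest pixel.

Fitted into 3104×1746, the feature spans the width; its height is 3104 / 2.390 ≈ 1298.74 px.
Scaling 3104 → 1498 is ×0.4826, so the height becomes 1298.74 × 0.4826 ≈ 626.78 px.

627 px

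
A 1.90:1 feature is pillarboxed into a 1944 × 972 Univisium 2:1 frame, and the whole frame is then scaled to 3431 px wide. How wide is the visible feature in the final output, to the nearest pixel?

3259 px

At 1944×972 the feature is height-limited, so width = 972 × 1.900 ≈ 1846.80 px.
Resizing to 3431 px wide multiplies everything by 1.7649: 1846.80 → 3259.45 px.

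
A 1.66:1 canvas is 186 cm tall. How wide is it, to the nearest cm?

309 cm

186 × 1.660 = 308.76.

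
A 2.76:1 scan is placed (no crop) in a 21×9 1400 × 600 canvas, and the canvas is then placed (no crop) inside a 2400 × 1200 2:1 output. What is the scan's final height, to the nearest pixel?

870 px

Inside the 1400×600 canvas the scan is width-limited at 1400.00 × 507.25.
The 21×9 canvas is width-limited in 2400×1200, giving 2400.00 × 1028.57; scale factor 1.7143.
So the scan's height is 507.25 × 1.7143 ≈ 869.57.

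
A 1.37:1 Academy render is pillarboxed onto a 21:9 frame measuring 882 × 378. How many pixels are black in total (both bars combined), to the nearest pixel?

1.37:1 Academy is narrower than 21:9, so it spans the full height.
Content width = 378 × 1.370 ≈ 517.8600 px.
Black = 882 − 517.8600 = 364.1400 px.
Bar area = 364.1400 × 378 ≈ 137645 px.

137645 pixels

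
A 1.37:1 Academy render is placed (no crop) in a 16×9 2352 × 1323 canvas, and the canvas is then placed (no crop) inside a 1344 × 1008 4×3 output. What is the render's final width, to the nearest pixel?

1036 px

Inside the 2352×1323 canvas the render is height-limited at 1812.51 × 1323.00.
The 16×9 canvas is width-limited in 1344×1008, giving 1344.00 × 756.00; scale factor 0.5714.
Applying the same ×0.5714: 1812.51 → 1035.72.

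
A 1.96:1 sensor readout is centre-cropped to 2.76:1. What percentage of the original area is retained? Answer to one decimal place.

Going from 1.96:1 to 2.76:1 means cutting height while keeping width.
Area ratio = (1.960)/(2.760) = 71.01% retained.

71.0%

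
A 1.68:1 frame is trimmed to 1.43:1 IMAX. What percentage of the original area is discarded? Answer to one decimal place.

14.9%

Going from 1.68:1 to 1.43:1 IMAX means cutting width while keeping height.
(1.430)/(1.680) ≈ 0.851 of the area survives, leaving 14.88% discarded.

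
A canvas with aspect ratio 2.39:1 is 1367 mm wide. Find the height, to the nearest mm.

572 mm

Height = 1367 / 2.390 = 571.97.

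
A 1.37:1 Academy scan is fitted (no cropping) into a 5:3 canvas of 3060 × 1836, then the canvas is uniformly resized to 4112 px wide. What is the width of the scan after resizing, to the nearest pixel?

In the 3060×1836 frame the scan fills the height: width = 1836 × 1.370 ≈ 2515.32 px.
The frame scales by 4112/3060 = 1.3438; 2515.32 × 1.3438 ≈ 3380.06 px.

3380 px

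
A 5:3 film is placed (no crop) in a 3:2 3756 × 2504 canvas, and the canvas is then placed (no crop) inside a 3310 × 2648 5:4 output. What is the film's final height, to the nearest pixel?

1986 px

First fit — 5:3 into 3756×2504 spans the width: 3756.00 × 2253.60.
3:2 in 3310×2648: fills the width, so the intermediate becomes 3310.00 × 2206.67 — a scale of ×0.8813.
So the film's height is 2253.60 × 0.8813 ≈ 1986.00.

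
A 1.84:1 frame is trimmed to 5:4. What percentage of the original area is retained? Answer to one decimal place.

The height stays; only width is cut (since 5:4 is narrower than 1.84:1).
(1.250)/(1.840) ≈ 0.679 of the area survives.

67.9%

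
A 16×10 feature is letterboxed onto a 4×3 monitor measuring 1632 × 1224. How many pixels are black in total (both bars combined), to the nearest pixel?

332928 pixels

Since 1.600 > 1.333, the feature is width-limited.
The feature is 1632 × 10/16 ≈ 1020.0000 px tall.
1224 − 1020.0000 = 204.0000 px of bars.
Across the 1632-px span: 204.0000 × 1632 ≈ 332928 px.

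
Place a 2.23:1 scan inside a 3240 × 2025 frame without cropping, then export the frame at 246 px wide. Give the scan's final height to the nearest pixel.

110 px

At 3240×2025 the scan is width-limited, so height = 3240 / 2.230 ≈ 1452.91 px.
Resizing to 246 px wide multiplies everything by 0.0759: 1452.91 → 110.31 px.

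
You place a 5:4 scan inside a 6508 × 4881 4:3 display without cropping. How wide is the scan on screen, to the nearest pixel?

6101 px

Since 1.250 < 1.333, the scan is height-limited.
The scan is 4881 × 5/4 ≈ 6101.25 px wide.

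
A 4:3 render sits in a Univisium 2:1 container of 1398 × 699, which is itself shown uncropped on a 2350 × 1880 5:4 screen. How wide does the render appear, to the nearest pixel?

First fit — 4:3 into 1398×699 spans the height: 932.00 × 699.00.
Second fit — the Univisium 2:1 canvas into 2350×1880 spans the width: 2350.00 × 1175.00 (×1.6810 from 1398×699).
Applying the same ×1.6810: 932.00 → 1566.67.

1567 px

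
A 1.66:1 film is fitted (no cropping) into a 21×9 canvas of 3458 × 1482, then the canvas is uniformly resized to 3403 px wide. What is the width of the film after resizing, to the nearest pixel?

2421 px

At 3458×1482 the film is height-limited, so width = 1482 × 1.660 ≈ 2460.12 px.
The frame scales by 3403/3458 = 0.9841; 2460.12 × 0.9841 ≈ 2420.99 px.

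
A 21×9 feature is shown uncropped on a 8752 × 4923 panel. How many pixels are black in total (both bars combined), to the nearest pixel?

Since 2.333 > 1.778, the feature is width-limited.
That makes the image 3750.8571 px tall (8752 × 9/21).
Black = 4923 − 3750.8571 = 1172.1429 px.
Across the 8752-px span: 1172.1429 × 8752 ≈ 10258594 px.

10258594 pixels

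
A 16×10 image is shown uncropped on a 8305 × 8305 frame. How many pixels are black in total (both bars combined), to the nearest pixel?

25864884 pixels

16×10 (1.600) > 1:1 (1.000), so the image fills the width.
Content height = 8305 × 10/16 ≈ 5190.6250 px.
Black = 8305 − 5190.6250 = 3114.3750 px.
That's 3114.3750 × 8305 ≈ 25864884 black pixels.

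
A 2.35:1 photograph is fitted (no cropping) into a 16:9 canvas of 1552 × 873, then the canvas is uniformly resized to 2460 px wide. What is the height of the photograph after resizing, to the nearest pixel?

1047 px

At 1552×873 the photograph is width-limited, so height = 1552 / 2.350 ≈ 660.43 px.
Resizing to 2460 px wide multiplies everything by 1.5851: 660.43 → 1046.81 px.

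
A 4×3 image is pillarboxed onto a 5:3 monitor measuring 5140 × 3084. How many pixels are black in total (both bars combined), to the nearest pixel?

4×3 (1.333) < 5:3 (1.667), so the image fills the height.
The image is 3084 × 4/3 ≈ 4112.0000 px wide.
Black = 5140 − 4112.0000 = 1028.0000 px.
That's 1028.0000 × 3084 ≈ 3170352 black pixels.

3170352 pixels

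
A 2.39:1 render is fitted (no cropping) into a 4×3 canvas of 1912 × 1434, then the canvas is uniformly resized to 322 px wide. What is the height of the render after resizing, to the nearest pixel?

135 px

In the 1912×1434 frame the render fills the width: height = 1912 / 2.390 ≈ 800.00 px.
The frame scales by 322/1912 = 0.1684; 800.00 × 0.1684 ≈ 134.73 px.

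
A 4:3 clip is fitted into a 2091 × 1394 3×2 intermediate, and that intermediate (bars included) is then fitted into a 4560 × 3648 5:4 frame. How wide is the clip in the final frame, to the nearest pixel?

First fit — 4:3 into 2091×1394 spans the height: 1858.67 × 1394.00.
The 3×2 canvas is width-limited in 4560×3648, giving 4560.00 × 3040.00; scale factor 2.1808.
The clip scales with it: width 1858.67 × 2.1808 ≈ 4053.33.

4053 px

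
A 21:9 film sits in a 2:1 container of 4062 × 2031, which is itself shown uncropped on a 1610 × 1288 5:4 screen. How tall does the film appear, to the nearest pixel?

690 px

Inside the 4062×2031 canvas the film is width-limited at 4062.00 × 1740.86.
Second fit — the 2:1 canvas into 1610×1288 spans the width: 1610.00 × 805.00 (×0.3964 from 4062×2031).
The film scales with it: height 1740.86 × 0.3964 ≈ 690.00.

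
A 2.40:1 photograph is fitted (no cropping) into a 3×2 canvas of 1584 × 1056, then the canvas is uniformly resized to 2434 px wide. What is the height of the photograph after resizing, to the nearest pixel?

At 1584×1056 the photograph is width-limited, so height = 1584 / 2.400 ≈ 660.00 px.
Resizing to 2434 px wide multiplies everything by 1.5366: 660.00 → 1014.17 px.

1014 px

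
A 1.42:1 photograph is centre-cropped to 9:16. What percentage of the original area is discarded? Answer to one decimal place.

The height stays; only width is cut (since 9:16 is narrower than 1.42:1).
(0.562)/(1.420) ≈ 0.396 of the area survives, leaving 60.39% discarded.

60.4%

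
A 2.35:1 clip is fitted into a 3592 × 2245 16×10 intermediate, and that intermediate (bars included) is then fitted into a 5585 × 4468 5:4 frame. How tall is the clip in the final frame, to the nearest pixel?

2.35:1 in 3592×2245: fills the width, so the clip is 3592.00 × 1528.51.
16×10 in 5585×4468: fills the width, so the intermediate becomes 5585.00 × 3490.62 — a scale of ×1.5548.
So the clip's height is 1528.51 × 1.5548 ≈ 2376.60.

2377 px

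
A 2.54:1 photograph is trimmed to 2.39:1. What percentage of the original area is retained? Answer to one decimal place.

Going from 2.54:1 to 2.39:1 means cutting width while keeping height.
(2.390)/(2.540) ≈ 0.941 of the area survives.

94.1%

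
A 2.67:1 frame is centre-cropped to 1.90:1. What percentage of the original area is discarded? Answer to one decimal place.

28.8%

The height stays; only width is cut (since 1.90:1 is narrower than 2.67:1).
(1.900)/(2.670) ≈ 0.712 of the area survives, leaving 28.84% discarded.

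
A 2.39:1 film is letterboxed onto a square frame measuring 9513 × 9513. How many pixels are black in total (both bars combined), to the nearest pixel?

Since 2.390 > 1.000, the film is width-limited.
That makes the image 3980.3347 px tall (9513 / 2.390).
9513 − 3980.3347 = 5532.6653 px of bars.
Across the 9513-px span: 5532.6653 × 9513 ≈ 52632245 px.

52632245 pixels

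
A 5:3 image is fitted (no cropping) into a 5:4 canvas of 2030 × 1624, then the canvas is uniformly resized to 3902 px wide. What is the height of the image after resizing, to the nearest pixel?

2341 px

Fitted into 2030×1624, the image spans the width; its height is 2030 × 3/5 ≈ 1218.00 px.
Resizing to 3902 px wide multiplies everything by 1.9222: 1218.00 → 2341.20 px.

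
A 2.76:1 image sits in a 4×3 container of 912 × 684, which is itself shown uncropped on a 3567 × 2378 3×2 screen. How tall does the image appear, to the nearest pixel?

2.76:1 in 912×684: fills the width, so the image is 912.00 × 330.43.
4×3 in 3567×2378: fills the height, so the intermediate becomes 3170.67 × 2378.00 — a scale of ×3.4766.
So the image's height is 330.43 × 3.4766 ≈ 1148.79.

1149 px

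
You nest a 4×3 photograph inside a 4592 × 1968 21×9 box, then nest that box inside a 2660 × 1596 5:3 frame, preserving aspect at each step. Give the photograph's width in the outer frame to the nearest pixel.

1520 px

First fit — 4×3 into 4592×1968 spans the height: 2624.00 × 1968.00.
Second fit — the 21×9 canvas into 2660×1596 spans the width: 2660.00 × 1140.00 (×0.5793 from 4592×1968).
The photograph scales with it: width 2624.00 × 0.5793 ≈ 1520.00.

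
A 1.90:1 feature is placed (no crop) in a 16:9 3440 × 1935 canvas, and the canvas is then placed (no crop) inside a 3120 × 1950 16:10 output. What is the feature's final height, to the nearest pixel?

1642 px

1.90:1 in 3440×1935: fills the width, so the feature is 3440.00 × 1810.53.
The 16:9 canvas is width-limited in 3120×1950, giving 3120.00 × 1755.00; scale factor 0.9070.
Applying the same ×0.9070: 1810.53 → 1642.11.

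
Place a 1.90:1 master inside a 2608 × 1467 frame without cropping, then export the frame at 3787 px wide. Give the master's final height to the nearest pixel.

At 2608×1467 the master is width-limited, so height = 2608 / 1.900 ≈ 1372.63 px.
The frame scales by 3787/2608 = 1.4521; 1372.63 × 1.4521 ≈ 1993.16 px.

1993 px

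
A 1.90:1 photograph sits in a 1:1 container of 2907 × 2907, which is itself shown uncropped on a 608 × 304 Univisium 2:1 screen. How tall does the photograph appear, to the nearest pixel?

160 px

First fit — 1.90:1 into 2907×2907 spans the width: 2907.00 × 1530.00.
The 1:1 canvas is height-limited in 608×304, giving 304.00 × 304.00; scale factor 0.1046.
Applying the same ×0.1046: 1530.00 → 160.00.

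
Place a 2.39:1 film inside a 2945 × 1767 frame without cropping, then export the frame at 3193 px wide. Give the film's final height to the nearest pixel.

1336 px

Fitted into 2945×1767, the film spans the width; its height is 2945 / 2.390 ≈ 1232.22 px.
Scaling 2945 → 3193 is ×1.0842, so the height becomes 1232.22 × 1.0842 ≈ 1335.98 px.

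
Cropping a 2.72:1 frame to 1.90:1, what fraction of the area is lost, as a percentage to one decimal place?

30.1%

1.90:1 is narrower than 2.72:1, so the crop keeps the full height and trims the width.
(1.900)/(2.720) ≈ 0.699 of the area survives, leaving 30.15% discarded.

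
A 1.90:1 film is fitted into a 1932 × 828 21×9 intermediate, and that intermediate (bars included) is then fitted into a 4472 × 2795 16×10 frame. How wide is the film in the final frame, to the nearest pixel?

First fit — 1.90:1 into 1932×828 spans the height: 1573.20 × 828.00.
21×9 in 4472×2795: fills the width, so the intermediate becomes 4472.00 × 1916.57 — a scale of ×2.3147.
Applying the same ×2.3147: 1573.20 → 3641.49.

3641 px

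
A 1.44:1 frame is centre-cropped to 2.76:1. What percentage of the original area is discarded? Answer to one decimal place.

47.8%

Going from 1.44:1 to 2.76:1 means cutting height while keeping width.
Fraction kept = (1.440)/(2.760) ≈ 52.17%, so 47.83% is lost.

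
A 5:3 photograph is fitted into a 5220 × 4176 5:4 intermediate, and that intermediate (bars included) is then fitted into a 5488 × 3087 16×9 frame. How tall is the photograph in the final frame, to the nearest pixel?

Inside the 5220×4176 canvas the photograph is width-limited at 5220.00 × 3132.00.
5:4 in 5488×3087: fills the height, so the intermediate becomes 3858.75 × 3087.00 — a scale of ×0.7392.
So the photograph's height is 3132.00 × 0.7392 ≈ 2315.25.

2315 px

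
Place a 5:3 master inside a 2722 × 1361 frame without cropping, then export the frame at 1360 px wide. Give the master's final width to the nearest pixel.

In the 2722×1361 frame the master fills the height: width = 1361 × 5/3 ≈ 2268.33 px.
Scaling 2722 → 1360 is ×0.4996, so the width becomes 2268.33 × 0.4996 ≈ 1133.33 px.

1133 px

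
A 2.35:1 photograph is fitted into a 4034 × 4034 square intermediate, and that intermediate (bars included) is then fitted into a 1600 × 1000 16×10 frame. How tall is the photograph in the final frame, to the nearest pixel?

First fit — 2.35:1 into 4034×4034 spans the width: 4034.00 × 1716.60.
square in 1600×1000: fills the height, so the intermediate becomes 1000.00 × 1000.00 — a scale of ×0.2479.
So the photograph's height is 1716.60 × 0.2479 ≈ 425.53.

426 px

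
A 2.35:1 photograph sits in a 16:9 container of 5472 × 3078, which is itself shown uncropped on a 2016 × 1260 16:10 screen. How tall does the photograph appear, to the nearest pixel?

2.35:1 in 5472×3078: fills the width, so the photograph is 5472.00 × 2328.51.
Second fit — the 16:9 canvas into 2016×1260 spans the width: 2016.00 × 1134.00 (×0.3684 from 5472×3078).
Applying the same ×0.3684: 2328.51 → 857.87.

858 px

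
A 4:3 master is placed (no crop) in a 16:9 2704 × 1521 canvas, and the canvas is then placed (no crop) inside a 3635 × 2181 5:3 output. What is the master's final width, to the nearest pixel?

First fit — 4:3 into 2704×1521 spans the height: 2028.00 × 1521.00.
The 16:9 canvas is width-limited in 3635×2181, giving 3635.00 × 2044.69; scale factor 1.3443.
The master scales with it: width 2028.00 × 1.3443 ≈ 2726.25.

2726 px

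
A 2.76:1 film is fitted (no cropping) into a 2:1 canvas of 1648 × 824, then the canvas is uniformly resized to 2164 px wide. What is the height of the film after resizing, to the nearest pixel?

Fitted into 1648×824, the film spans the width; its height is 1648 / 2.760 ≈ 597.10 px.
Resizing to 2164 px wide multiplies everything by 1.3131: 597.10 → 784.06 px.

784 px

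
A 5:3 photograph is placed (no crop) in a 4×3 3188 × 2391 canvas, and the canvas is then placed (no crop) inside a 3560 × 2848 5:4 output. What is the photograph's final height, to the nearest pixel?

2136 px

First fit — 5:3 into 3188×2391 spans the width: 3188.00 × 1912.80.
4×3 in 3560×2848: fills the width, so the intermediate becomes 3560.00 × 2670.00 — a scale of ×1.1167.
So the photograph's height is 1912.80 × 1.1167 ≈ 2136.00.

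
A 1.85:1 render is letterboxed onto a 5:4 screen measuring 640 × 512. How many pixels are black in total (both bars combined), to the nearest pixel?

Since 1.850 > 1.250, the render is width-limited.
Content height = 640 / 1.850 ≈ 345.9459 px.
Black = 512 − 345.9459 = 166.0541 px.
Across the 640-px span: 166.0541 × 640 ≈ 106275 px.

106275 pixels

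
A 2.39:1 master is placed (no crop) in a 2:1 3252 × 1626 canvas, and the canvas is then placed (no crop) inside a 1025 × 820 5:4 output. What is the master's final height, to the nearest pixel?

429 px

2.39:1 in 3252×1626: fills the width, so the master is 3252.00 × 1360.67.
The 2:1 canvas is width-limited in 1025×820, giving 1025.00 × 512.50; scale factor 0.3152.
The master scales with it: height 1360.67 × 0.3152 ≈ 428.87.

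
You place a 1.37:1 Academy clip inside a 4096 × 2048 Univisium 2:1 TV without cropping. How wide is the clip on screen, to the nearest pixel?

2806 px

1.37:1 Academy (1.370) < Univisium 2:1 (2.000), so the clip fills the height.
Content width = 2048 × 1.370 ≈ 2805.76 px.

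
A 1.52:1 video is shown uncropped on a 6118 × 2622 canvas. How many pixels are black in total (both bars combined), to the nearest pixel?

5591572 pixels

1.52:1 is narrower than 21×9, so it spans the full height.
Content width = 2622 × 1.520 ≈ 3985.4400 px.
Black = 6118 − 3985.4400 = 2132.5600 px.
That's 2132.5600 × 2622 ≈ 5591572 black pixels.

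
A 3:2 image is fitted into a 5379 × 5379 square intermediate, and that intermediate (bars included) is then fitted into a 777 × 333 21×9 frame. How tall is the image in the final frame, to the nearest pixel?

Inside the 5379×5379 canvas the image is width-limited at 5379.00 × 3586.00.
square in 777×333: fills the height, so the intermediate becomes 333.00 × 333.00 — a scale of ×0.0619.
The image scales with it: height 3586.00 × 0.0619 ≈ 222.00.

222 px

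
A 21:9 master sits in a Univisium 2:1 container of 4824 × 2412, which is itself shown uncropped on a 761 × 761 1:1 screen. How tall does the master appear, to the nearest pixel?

Inside the 4824×2412 canvas the master is width-limited at 4824.00 × 2067.43.
Second fit — the Univisium 2:1 canvas into 761×761 spans the width: 761.00 × 380.50 (×0.1578 from 4824×2412).
Applying the same ×0.1578: 2067.43 → 326.14.

326 px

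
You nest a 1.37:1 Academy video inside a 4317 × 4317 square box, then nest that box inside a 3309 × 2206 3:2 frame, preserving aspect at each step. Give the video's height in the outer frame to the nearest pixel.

1610 px

Inside the 4317×4317 canvas the video is width-limited at 4317.00 × 3151.09.
The square canvas is height-limited in 3309×2206, giving 2206.00 × 2206.00; scale factor 0.5110.
So the video's height is 3151.09 × 0.5110 ≈ 1610.22.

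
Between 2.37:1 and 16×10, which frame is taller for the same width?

16×10

2.37 and 16×10 = 1.6; 2.37 > 1.6. The smaller width-to-height ratio is the taller frame.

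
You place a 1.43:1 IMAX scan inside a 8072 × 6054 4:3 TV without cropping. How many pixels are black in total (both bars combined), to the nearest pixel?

1.43:1 IMAX is wider than 4:3, so it spans the full width.
Content height = 8072 / 1.430 ≈ 5644.7552 px.
Black = 6054 − 5644.7552 = 409.2448 px.
That's 409.2448 × 8072 ≈ 3303424 black pixels.

3303424 pixels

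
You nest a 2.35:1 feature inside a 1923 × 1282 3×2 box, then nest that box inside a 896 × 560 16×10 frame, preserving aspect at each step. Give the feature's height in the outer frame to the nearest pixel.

357 px

First fit — 2.35:1 into 1923×1282 spans the width: 1923.00 × 818.30.
3×2 in 896×560: fills the height, so the intermediate becomes 840.00 × 560.00 — a scale of ×0.4368.
The feature scales with it: height 818.30 × 0.4368 ≈ 357.45.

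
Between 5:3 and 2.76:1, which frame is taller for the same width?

5:3 = 1.667 and 2.76; 2.76 > 1.667. The smaller width-to-height ratio is the taller frame.

5:3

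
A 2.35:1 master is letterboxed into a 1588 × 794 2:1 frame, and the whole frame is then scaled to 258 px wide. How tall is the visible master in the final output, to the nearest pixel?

110 px

Fitted into 1588×794, the master spans the width; its height is 1588 / 2.350 ≈ 675.74 px.
The frame scales by 258/1588 = 0.1625; 675.74 × 0.1625 ≈ 109.79 px.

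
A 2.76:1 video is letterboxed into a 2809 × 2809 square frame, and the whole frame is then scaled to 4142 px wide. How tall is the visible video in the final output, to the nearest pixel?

Fitted into 2809×2809, the video spans the width; its height is 2809 / 2.760 ≈ 1017.75 px.
The frame scales by 4142/2809 = 1.4745; 1017.75 × 1.4745 ≈ 1500.72 px.

1501 px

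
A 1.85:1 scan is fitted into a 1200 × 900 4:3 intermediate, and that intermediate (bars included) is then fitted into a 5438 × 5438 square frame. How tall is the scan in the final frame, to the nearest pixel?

1.85:1 in 1200×900: fills the width, so the scan is 1200.00 × 648.65.
The 4:3 canvas is width-limited in 5438×5438, giving 5438.00 × 4078.50; scale factor 4.5317.
The scan scales with it: height 648.65 × 4.5317 ≈ 2939.46.

2939 px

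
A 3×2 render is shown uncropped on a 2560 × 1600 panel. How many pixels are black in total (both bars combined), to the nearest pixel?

3×2 (1.500) < 16:10 (1.600), so the render fills the height.
The render is 1600 × 3/2 ≈ 2400.0000 px wide.
Black = 2560 − 2400.0000 = 160.0000 px.
Across the 1600-px span: 160.0000 × 1600 ≈ 256000 px.

256000 pixels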